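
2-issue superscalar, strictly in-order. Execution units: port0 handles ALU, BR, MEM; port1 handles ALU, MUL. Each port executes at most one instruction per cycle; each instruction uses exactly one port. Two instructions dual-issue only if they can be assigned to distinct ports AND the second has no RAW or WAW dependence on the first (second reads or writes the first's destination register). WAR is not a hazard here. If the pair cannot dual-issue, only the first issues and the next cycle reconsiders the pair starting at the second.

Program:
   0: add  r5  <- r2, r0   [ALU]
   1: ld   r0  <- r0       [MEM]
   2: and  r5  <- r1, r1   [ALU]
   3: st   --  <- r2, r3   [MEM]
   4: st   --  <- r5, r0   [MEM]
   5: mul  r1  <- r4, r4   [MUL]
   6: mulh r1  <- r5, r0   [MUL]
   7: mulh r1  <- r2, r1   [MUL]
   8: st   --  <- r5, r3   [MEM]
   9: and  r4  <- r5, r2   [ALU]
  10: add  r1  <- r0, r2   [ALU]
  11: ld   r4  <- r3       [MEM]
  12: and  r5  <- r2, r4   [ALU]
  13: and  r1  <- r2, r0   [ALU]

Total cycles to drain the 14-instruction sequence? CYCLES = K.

CYCLES = 8

  cy0 -> i0/i1 (add ld) 2-wide
  cy1 -> i2/i3 (and st) 2-wide
  cy2 -> i4/i5 (st mul) 2-wide
  cy3 -> i6 (mulh) no-port MUL/MUL
  cy4 -> i7/i8 (mulh st) 2-wide
  cy5 -> i9/i10 (and add) 2-wide
  cy6 -> i11 (ld) RAW r4
  cy7 -> i12/i13 (and and) 2-wide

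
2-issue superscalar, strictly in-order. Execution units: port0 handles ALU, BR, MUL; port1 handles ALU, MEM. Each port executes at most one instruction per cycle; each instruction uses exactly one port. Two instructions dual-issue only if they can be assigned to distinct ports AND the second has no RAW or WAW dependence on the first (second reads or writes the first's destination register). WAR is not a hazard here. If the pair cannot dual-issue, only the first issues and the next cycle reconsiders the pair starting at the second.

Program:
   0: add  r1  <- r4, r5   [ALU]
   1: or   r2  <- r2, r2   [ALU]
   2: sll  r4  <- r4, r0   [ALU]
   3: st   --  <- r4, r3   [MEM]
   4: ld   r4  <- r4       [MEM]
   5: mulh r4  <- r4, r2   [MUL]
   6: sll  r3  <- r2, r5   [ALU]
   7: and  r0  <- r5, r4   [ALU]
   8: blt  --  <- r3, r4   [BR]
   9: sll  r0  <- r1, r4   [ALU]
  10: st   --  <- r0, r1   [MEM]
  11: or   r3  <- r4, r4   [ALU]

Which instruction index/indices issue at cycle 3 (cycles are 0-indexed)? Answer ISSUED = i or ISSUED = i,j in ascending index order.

ISSUED = 4

c0: i0+i1 add;or  dual
c1: i2 sll  RAW r4
c2: i3 st  no-port MEM/MEM
c3: i4 ld  RAW+WAW r4
c4: i5+i6 mulh;sll  dual
c5: i7+i8 and;blt  dual
c6: i9 sll  RAW r0
c7: i10+i11 st;or  dual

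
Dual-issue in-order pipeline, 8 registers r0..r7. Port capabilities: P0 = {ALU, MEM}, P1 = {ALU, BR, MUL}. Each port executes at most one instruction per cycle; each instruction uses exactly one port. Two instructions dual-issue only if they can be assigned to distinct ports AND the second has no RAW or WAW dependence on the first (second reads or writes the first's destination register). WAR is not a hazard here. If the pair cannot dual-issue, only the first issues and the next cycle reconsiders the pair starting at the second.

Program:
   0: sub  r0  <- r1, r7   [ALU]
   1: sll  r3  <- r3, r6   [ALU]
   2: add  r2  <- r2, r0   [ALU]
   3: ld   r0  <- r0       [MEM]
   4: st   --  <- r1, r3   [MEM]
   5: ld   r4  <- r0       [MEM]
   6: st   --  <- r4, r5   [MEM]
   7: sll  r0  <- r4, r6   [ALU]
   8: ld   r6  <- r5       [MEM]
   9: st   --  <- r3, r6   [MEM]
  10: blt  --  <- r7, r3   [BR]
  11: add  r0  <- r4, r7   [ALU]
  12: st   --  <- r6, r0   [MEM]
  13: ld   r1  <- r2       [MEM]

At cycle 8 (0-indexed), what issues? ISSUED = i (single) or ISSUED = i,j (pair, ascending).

0. sub.ALU;sll.ALU @i0/i1  | 2-wide
1. add.ALU;ld.MEM @i2/i3  | 2-wide
2. st.MEM @i4  | no-port MEM/MEM
3. ld.MEM @i5  | no-port MEM/MEM
4. st.MEM;sll.ALU @i6/i7  | 2-wide
5. ld.MEM @i8  | no-port MEM/MEM
6. st.MEM;blt.BR @i9/i10  | 2-wide
7. add.ALU @i11  | RAW r0
8. st.MEM @i12  | no-port MEM/MEM
9. ld.MEM @i13  | tail

ISSUED = 12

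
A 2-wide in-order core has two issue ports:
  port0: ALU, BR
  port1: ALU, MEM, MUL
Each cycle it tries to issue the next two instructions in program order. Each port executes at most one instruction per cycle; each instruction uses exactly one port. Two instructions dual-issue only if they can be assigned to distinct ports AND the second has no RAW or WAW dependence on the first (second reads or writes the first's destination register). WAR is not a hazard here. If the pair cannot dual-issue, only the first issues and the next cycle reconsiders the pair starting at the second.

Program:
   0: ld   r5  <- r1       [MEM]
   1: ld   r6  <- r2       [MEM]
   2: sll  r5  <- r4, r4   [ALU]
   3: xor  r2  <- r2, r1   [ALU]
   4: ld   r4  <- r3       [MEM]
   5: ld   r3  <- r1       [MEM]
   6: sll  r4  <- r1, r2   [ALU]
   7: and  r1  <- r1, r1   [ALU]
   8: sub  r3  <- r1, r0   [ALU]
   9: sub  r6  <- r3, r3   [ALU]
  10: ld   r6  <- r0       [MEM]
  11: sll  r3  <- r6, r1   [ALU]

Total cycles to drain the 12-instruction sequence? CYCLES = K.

0. ld.MEM @i0  | no-port MEM/MEM
1. ld.MEM/sll.ALU @i1&i2  | 2-wide
2. xor.ALU/ld.MEM @i3&i4  | 2-wide
3. ld.MEM/sll.ALU @i5&i6  | 2-wide
4. and.ALU @i7  | RAW r1
5. sub.ALU @i8  | RAW r3
6. sub.ALU @i9  | WAW r6
7. ld.MEM @i10  | RAW r6
8. sll.ALU @i11  | tail

CYCLES = 9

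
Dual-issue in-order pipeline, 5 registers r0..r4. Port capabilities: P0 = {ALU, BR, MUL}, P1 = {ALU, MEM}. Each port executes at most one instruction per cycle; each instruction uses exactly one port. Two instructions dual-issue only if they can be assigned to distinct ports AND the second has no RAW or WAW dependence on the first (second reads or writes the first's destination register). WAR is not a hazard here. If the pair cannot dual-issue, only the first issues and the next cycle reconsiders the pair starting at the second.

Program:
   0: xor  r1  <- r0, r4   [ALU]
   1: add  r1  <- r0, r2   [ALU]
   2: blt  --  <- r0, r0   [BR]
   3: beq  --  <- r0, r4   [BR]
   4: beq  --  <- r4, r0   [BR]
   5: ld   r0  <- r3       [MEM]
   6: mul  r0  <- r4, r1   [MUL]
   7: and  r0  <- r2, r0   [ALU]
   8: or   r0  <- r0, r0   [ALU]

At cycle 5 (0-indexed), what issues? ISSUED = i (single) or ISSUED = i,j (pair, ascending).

[0] i0  xor.ALU  -- WAW r1
[1] i1,i2  add.ALU/blt.BR  -- 2-wide
[2] i3  beq.BR  -- no-port BR/BR
[3] i4,i5  beq.BR/ld.MEM  -- 2-wide
[4] i6  mul.MUL  -- RAW+WAW r0
[5] i7  and.ALU  -- RAW+WAW r0
[6] i8  or.ALU  -- tail

ISSUED = 7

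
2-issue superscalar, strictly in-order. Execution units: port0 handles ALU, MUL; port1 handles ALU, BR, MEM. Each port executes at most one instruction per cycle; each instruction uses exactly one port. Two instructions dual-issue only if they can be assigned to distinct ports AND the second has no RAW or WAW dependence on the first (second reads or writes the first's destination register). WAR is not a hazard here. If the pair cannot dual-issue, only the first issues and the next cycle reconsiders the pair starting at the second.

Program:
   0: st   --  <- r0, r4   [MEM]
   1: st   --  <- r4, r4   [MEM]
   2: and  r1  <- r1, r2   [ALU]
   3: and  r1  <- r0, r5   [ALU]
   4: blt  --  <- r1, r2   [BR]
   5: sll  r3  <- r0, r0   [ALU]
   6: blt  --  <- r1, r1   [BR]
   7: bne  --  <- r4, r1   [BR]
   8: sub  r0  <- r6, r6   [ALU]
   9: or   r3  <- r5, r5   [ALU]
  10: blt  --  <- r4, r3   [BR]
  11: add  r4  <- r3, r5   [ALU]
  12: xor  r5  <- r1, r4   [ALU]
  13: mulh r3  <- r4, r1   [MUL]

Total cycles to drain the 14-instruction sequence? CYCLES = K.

CYCLES = 9

  cy0 -> i0 (st) no-port MEM/MEM
  cy1 -> i1&i2 (st and) pair
  cy2 -> i3 (and) RAW r1
  cy3 -> i4&i5 (blt sll) pair
  cy4 -> i6 (blt) no-port BR/BR
  cy5 -> i7&i8 (bne sub) pair
  cy6 -> i9 (or) RAW r3
  cy7 -> i10&i11 (blt add) pair
  cy8 -> i12&i13 (xor mulh) pair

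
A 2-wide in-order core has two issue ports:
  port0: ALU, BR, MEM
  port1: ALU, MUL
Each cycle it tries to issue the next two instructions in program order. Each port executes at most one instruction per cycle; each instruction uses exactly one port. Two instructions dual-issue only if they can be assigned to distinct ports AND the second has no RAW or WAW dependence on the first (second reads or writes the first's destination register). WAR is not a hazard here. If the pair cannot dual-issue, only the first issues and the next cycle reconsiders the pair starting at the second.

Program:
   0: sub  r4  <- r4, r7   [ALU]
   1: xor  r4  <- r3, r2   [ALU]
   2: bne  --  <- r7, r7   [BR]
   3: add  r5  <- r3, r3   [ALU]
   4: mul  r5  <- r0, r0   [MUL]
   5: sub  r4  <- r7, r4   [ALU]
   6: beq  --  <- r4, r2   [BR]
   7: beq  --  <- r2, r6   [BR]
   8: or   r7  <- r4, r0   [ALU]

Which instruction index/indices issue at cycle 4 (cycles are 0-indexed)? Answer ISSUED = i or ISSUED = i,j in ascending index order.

#0 head=0: sub i0 WAW r4
#1 head=1: xor;bne i1/i2 dual
#2 head=3: add i3 WAW r5
#3 head=4: mul;sub i4/i5 dual
#4 head=6: beq i6 no-port BR/BR
#5 head=7: beq;or i7/i8 dual

ISSUED = 6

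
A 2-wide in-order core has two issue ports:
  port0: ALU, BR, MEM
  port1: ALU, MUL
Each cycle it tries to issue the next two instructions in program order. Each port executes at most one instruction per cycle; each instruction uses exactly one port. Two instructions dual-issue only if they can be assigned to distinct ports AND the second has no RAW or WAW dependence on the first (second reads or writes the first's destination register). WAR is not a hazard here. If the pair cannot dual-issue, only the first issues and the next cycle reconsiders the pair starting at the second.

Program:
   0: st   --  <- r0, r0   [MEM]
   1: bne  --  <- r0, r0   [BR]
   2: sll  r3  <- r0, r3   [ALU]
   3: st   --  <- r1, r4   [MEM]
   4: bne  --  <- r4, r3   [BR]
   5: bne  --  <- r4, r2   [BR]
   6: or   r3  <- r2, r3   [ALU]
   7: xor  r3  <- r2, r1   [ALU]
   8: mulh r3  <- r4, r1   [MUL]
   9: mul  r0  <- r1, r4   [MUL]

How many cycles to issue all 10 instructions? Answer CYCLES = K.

c0: i0 st.MEM  no-port MEM/BR
c1: i1,i2 bne.BR+sll.ALU  dual
c2: i3 st.MEM  no-port MEM/BR
c3: i4 bne.BR  no-port BR/BR
c4: i5,i6 bne.BR+or.ALU  dual
c5: i7 xor.ALU  WAW r3
c6: i8 mulh.MUL  no-port MUL/MUL
c7: i9 mul.MUL  tail

CYCLES = 8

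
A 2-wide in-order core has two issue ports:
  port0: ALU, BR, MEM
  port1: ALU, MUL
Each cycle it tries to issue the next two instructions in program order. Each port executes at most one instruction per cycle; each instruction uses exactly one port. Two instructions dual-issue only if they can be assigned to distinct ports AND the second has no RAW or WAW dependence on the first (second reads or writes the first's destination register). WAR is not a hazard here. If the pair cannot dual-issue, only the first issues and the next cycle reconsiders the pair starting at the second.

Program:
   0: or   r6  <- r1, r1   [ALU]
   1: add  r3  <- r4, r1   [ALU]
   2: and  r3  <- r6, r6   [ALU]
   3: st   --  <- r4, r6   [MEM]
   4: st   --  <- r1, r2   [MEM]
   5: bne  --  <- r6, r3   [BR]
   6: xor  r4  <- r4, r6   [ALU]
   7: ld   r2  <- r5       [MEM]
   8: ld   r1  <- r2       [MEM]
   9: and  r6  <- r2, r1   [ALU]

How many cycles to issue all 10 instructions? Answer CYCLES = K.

CYCLES = 7

c0: i0&i1 or add  2-wide
c1: i2&i3 and st  2-wide
c2: i4 st  no-port MEM/BR
c3: i5&i6 bne xor  2-wide
c4: i7 ld  no-port MEM/MEM
c5: i8 ld  RAW r1
c6: i9 and  tail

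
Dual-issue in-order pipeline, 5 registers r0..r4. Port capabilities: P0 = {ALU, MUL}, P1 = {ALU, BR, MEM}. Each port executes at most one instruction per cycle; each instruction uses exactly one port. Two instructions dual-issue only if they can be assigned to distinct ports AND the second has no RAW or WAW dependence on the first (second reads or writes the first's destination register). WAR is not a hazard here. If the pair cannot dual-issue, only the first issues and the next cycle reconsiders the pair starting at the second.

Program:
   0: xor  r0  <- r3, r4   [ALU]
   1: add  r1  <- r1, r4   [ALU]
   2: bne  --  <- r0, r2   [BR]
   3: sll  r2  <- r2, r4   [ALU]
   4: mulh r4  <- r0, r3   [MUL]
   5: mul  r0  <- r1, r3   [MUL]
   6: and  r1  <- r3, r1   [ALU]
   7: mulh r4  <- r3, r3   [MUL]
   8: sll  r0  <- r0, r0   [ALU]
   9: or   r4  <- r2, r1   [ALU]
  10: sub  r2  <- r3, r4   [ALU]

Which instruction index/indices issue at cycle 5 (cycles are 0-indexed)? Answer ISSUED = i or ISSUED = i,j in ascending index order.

ISSUED = 9

c0: i0/i1 xor;add  dual
c1: i2/i3 bne;sll  dual
c2: i4 mulh  no-port MUL/MUL
c3: i5/i6 mul;and  dual
c4: i7/i8 mulh;sll  dual
c5: i9 or  RAW r4
c6: i10 sub  tail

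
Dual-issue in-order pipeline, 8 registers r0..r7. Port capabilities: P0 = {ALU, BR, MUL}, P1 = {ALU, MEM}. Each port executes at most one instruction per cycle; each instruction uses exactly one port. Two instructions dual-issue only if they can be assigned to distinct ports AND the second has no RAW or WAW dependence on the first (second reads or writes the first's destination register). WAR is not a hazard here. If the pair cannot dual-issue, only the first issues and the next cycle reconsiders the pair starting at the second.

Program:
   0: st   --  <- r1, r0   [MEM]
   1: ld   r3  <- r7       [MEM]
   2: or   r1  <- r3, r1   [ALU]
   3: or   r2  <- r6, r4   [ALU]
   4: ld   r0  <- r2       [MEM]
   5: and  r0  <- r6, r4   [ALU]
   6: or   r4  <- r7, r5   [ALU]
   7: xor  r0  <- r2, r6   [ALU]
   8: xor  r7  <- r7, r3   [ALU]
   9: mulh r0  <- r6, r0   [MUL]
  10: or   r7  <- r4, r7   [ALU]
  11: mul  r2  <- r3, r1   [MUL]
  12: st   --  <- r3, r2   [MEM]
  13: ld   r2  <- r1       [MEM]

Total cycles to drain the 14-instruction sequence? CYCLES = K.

t=0 i0:st ; no-port MEM/MEM
t=1 i1:ld ; RAW r3
t=2 i2/i3:or;or ; pair
t=3 i4:ld ; WAW r0
t=4 i5/i6:and;or ; pair
t=5 i7/i8:xor;xor ; pair
t=6 i9/i10:mulh;or ; pair
t=7 i11:mul ; RAW r2
t=8 i12:st ; no-port MEM/MEM
t=9 i13:ld ; tail

CYCLES = 10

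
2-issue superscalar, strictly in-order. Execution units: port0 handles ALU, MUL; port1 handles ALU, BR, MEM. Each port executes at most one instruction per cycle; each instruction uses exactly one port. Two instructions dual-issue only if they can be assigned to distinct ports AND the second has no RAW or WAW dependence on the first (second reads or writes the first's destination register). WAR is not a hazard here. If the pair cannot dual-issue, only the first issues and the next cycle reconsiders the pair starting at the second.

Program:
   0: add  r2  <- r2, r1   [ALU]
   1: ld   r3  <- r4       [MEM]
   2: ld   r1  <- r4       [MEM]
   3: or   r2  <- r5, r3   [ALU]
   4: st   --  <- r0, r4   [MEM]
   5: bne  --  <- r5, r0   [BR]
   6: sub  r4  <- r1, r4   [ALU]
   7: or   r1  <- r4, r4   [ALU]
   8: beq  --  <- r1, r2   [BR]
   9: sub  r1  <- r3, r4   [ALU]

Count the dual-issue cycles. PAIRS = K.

[0] i0/i1  add/ld  -- 2-wide
[1] i2/i3  ld/or  -- 2-wide
[2] i4  st  -- no-port MEM/BR
[3] i5/i6  bne/sub  -- 2-wide
[4] i7  or  -- RAW r1
[5] i8/i9  beq/sub  -- 2-wide

PAIRS = 4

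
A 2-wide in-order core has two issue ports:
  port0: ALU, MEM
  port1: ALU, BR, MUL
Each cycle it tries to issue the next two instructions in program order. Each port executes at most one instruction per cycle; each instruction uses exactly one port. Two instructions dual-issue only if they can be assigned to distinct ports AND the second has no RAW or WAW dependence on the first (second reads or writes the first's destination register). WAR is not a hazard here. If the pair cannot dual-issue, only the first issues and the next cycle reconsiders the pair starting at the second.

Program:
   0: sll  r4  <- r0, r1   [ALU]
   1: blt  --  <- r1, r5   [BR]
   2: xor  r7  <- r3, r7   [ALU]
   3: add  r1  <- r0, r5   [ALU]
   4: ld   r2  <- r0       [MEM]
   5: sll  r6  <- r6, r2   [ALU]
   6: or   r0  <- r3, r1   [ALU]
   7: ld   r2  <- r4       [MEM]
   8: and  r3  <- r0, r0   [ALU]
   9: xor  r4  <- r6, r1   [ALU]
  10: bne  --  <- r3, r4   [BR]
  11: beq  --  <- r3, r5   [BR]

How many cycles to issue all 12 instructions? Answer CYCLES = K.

CYCLES = 8

#0 head=0: sll/blt i0&i1 dual
#1 head=2: xor/add i2&i3 dual
#2 head=4: ld i4 RAW r2
#3 head=5: sll/or i5&i6 dual
#4 head=7: ld/and i7&i8 dual
#5 head=9: xor i9 RAW r4
#6 head=10: bne i10 no-port BR/BR
#7 head=11: beq i11 tail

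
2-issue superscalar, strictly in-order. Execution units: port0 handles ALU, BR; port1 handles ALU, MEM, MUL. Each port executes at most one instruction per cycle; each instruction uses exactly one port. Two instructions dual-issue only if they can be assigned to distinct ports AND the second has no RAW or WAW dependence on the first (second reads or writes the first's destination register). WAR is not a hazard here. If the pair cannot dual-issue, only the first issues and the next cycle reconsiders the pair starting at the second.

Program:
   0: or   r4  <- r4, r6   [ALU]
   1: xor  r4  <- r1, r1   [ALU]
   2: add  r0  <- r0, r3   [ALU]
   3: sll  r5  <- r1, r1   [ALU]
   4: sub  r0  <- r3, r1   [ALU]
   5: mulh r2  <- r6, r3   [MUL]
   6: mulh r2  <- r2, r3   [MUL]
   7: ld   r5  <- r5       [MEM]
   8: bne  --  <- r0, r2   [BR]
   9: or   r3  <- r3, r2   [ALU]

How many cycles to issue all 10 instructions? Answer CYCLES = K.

CYCLES = 7

t=0 i0:or ; WAW r4
t=1 i1/i2:xor add ; dual
t=2 i3/i4:sll sub ; dual
t=3 i5:mulh ; no-port MUL/MUL
t=4 i6:mulh ; no-port MUL/MEM
t=5 i7/i8:ld bne ; dual
t=6 i9:or ; tail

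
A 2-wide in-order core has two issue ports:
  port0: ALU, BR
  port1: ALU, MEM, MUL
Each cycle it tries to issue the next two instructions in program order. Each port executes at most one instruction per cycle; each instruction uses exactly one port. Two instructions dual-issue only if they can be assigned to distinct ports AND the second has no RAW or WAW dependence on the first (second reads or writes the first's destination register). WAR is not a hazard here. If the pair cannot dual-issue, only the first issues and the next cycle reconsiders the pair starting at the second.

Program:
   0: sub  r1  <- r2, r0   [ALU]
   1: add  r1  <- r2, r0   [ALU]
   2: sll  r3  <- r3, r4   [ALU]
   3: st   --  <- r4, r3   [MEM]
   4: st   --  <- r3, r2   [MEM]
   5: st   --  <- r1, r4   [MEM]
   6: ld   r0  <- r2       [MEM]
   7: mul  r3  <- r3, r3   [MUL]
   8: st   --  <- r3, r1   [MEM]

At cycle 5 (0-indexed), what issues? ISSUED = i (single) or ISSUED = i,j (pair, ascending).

c0: i0 sub  WAW r1
c1: i1/i2 add+sll  dual
c2: i3 st  no-port MEM/MEM
c3: i4 st  no-port MEM/MEM
c4: i5 st  no-port MEM/MEM
c5: i6 ld  no-port MEM/MUL
c6: i7 mul  no-port MUL/MEM
c7: i8 st  tail

ISSUED = 6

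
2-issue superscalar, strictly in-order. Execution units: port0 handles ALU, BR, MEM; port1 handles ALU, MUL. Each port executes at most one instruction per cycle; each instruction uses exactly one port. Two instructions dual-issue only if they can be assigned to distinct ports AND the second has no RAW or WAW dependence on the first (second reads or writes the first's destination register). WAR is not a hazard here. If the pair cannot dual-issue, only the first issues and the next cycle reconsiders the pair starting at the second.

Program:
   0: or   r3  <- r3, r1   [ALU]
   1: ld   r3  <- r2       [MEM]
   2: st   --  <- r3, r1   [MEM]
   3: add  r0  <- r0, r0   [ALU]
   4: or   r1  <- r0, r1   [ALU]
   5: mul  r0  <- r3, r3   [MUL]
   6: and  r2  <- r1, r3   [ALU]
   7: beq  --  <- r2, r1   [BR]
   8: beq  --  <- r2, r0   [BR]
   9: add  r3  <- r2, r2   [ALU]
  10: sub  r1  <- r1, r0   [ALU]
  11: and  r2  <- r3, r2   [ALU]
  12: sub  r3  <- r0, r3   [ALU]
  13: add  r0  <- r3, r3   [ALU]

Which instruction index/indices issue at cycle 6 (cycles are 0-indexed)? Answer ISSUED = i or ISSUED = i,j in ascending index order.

[0] i0  or  -- WAW r3
[1] i1  ld  -- no-port MEM/MEM
[2] i2,i3  st add  -- dual
[3] i4,i5  or mul  -- dual
[4] i6  and  -- RAW r2
[5] i7  beq  -- no-port BR/BR
[6] i8,i9  beq add  -- dual
[7] i10,i11  sub and  -- dual
[8] i12  sub  -- RAW r3
[9] i13  add  -- tail

ISSUED = 8,9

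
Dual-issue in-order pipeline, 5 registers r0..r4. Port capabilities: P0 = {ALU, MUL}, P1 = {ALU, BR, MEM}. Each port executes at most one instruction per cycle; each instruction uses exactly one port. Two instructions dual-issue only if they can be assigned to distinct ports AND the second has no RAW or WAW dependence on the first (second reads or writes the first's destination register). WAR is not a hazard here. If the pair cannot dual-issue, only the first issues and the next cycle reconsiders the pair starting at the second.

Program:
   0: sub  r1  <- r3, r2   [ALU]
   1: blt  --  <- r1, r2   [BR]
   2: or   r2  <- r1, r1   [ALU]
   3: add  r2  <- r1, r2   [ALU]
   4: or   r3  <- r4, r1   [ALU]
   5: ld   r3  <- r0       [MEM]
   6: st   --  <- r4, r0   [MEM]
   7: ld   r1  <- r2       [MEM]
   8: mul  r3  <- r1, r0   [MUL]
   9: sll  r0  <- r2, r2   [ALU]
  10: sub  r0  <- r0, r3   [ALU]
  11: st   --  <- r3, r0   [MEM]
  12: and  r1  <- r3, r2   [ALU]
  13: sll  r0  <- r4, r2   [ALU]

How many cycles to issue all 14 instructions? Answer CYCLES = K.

CYCLES = 10

0. sub.ALU @i0  | RAW r1
1. blt.BR+or.ALU @i1&i2  | 2-wide
2. add.ALU+or.ALU @i3&i4  | 2-wide
3. ld.MEM @i5  | no-port MEM/MEM
4. st.MEM @i6  | no-port MEM/MEM
5. ld.MEM @i7  | RAW r1
6. mul.MUL+sll.ALU @i8&i9  | 2-wide
7. sub.ALU @i10  | RAW r0
8. st.MEM+and.ALU @i11&i12  | 2-wide
9. sll.ALU @i13  | tail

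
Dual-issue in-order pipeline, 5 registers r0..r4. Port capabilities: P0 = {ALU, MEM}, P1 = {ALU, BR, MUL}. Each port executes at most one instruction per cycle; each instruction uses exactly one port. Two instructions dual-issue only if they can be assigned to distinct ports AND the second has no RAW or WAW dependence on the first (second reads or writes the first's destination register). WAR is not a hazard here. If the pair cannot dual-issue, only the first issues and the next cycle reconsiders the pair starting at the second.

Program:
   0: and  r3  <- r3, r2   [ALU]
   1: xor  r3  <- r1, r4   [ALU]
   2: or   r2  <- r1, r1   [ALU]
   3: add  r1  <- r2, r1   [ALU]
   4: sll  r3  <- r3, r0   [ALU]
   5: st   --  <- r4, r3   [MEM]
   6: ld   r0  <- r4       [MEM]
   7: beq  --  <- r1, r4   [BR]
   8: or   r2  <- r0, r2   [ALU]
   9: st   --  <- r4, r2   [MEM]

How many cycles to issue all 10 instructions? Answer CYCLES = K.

c0: i0 and  WAW r3
c1: i1/i2 xor+or  pair
c2: i3/i4 add+sll  pair
c3: i5 st  no-port MEM/MEM
c4: i6/i7 ld+beq  pair
c5: i8 or  RAW r2
c6: i9 st  tail

CYCLES = 7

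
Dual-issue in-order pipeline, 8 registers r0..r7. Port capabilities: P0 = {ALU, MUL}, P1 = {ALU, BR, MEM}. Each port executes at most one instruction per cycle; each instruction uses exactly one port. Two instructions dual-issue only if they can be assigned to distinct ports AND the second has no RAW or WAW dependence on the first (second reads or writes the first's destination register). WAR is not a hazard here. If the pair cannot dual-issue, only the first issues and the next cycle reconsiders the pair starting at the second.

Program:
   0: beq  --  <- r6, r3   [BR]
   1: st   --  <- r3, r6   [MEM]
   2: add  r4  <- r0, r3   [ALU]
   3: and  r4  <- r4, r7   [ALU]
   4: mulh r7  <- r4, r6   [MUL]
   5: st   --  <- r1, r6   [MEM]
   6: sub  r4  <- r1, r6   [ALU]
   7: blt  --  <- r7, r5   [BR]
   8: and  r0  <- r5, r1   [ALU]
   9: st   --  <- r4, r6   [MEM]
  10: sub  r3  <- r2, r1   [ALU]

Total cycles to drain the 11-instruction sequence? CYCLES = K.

CYCLES = 7

#0 head=0: beq.BR i0 no-port BR/MEM
#1 head=1: st.MEM+add.ALU i1,i2 2-wide
#2 head=3: and.ALU i3 RAW r4
#3 head=4: mulh.MUL+st.MEM i4,i5 2-wide
#4 head=6: sub.ALU+blt.BR i6,i7 2-wide
#5 head=8: and.ALU+st.MEM i8,i9 2-wide
#6 head=10: sub.ALU i10 tail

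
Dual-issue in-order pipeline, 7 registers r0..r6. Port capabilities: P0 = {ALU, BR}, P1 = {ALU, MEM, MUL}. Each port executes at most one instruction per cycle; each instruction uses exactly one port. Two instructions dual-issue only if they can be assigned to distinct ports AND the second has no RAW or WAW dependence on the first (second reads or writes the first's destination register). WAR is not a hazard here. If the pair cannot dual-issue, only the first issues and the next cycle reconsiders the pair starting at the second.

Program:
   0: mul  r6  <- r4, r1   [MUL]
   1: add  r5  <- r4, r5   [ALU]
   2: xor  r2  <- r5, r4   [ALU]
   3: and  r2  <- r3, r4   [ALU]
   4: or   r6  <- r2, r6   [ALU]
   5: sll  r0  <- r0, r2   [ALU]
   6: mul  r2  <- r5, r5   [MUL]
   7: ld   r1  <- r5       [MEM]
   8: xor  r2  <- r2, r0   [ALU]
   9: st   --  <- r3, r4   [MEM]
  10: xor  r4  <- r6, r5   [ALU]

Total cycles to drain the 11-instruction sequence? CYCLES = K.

  cy0 -> i0+i1 (mul.MUL add.ALU) dual
  cy1 -> i2 (xor.ALU) WAW r2
  cy2 -> i3 (and.ALU) RAW r2
  cy3 -> i4+i5 (or.ALU sll.ALU) dual
  cy4 -> i6 (mul.MUL) no-port MUL/MEM
  cy5 -> i7+i8 (ld.MEM xor.ALU) dual
  cy6 -> i9+i10 (st.MEM xor.ALU) dual

CYCLES = 7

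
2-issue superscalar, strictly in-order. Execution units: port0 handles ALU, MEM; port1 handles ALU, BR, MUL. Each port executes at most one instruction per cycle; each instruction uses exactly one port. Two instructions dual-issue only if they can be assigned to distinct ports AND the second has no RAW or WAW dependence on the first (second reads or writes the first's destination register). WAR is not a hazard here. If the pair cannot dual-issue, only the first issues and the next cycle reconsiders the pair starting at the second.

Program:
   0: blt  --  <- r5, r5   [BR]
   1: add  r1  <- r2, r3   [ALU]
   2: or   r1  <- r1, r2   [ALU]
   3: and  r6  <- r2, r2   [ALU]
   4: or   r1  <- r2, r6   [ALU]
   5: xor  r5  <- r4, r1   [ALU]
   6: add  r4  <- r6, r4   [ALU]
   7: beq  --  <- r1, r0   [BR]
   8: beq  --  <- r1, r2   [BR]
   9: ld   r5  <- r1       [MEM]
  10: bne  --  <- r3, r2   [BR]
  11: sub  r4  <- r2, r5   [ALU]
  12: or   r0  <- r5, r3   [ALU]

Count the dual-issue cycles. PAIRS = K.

PAIRS = 5

0. blt.BR+add.ALU @i0&i1  | pair
1. or.ALU+and.ALU @i2&i3  | pair
2. or.ALU @i4  | RAW r1
3. xor.ALU+add.ALU @i5&i6  | pair
4. beq.BR @i7  | no-port BR/BR
5. beq.BR+ld.MEM @i8&i9  | pair
6. bne.BR+sub.ALU @i10&i11  | pair
7. or.ALU @i12  | tail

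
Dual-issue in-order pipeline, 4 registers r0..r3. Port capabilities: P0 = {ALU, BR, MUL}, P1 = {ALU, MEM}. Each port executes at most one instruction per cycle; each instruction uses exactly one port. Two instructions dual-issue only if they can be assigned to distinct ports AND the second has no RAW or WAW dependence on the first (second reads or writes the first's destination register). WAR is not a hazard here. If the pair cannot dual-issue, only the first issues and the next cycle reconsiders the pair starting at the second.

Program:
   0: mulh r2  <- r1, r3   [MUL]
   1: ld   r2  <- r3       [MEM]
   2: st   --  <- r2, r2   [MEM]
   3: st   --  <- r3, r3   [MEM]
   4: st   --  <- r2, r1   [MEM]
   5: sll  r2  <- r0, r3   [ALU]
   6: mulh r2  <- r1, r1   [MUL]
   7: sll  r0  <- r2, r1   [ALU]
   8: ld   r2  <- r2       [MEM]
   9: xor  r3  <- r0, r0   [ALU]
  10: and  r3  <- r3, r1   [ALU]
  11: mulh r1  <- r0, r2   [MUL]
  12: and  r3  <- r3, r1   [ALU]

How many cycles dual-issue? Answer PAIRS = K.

#0 head=0: mulh.MUL i0 WAW r2
#1 head=1: ld.MEM i1 no-port MEM/MEM
#2 head=2: st.MEM i2 no-port MEM/MEM
#3 head=3: st.MEM i3 no-port MEM/MEM
#4 head=4: st.MEM;sll.ALU i4/i5 2-wide
#5 head=6: mulh.MUL i6 RAW r2
#6 head=7: sll.ALU;ld.MEM i7/i8 2-wide
#7 head=9: xor.ALU i9 RAW+WAW r3
#8 head=10: and.ALU;mulh.MUL i10/i11 2-wide
#9 head=12: and.ALU i12 tail

PAIRS = 3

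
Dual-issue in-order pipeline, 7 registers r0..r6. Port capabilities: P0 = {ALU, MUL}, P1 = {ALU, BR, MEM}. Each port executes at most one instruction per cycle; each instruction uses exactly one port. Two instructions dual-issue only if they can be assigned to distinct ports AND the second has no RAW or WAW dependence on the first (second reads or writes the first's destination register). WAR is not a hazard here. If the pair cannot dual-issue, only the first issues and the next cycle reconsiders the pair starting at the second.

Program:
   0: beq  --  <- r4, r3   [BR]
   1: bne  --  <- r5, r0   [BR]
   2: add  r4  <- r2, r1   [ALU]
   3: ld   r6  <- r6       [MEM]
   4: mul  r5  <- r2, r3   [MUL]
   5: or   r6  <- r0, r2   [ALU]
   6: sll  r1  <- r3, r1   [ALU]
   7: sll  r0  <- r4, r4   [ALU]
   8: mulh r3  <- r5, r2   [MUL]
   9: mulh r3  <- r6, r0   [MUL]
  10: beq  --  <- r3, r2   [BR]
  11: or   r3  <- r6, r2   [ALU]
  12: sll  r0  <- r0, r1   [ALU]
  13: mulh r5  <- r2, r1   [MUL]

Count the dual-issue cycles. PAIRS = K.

c0: i0 beq  no-port BR/BR
c1: i1/i2 bne+add  2-wide
c2: i3/i4 ld+mul  2-wide
c3: i5/i6 or+sll  2-wide
c4: i7/i8 sll+mulh  2-wide
c5: i9 mulh  RAW r3
c6: i10/i11 beq+or  2-wide
c7: i12/i13 sll+mulh  2-wide

PAIRS = 6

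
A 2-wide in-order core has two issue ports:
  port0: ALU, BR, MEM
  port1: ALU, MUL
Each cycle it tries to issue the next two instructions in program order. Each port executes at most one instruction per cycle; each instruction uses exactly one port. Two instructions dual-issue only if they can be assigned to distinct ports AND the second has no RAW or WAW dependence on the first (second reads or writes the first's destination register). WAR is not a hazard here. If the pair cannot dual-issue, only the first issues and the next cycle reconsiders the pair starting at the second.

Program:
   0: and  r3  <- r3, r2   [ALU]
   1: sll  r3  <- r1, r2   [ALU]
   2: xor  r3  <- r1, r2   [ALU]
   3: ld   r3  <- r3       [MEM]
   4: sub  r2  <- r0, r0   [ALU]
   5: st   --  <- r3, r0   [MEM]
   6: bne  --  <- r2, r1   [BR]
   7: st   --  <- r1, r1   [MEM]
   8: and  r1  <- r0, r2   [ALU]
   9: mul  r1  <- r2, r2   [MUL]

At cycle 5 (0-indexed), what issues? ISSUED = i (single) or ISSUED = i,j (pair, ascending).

c0: i0 and.ALU  WAW r3
c1: i1 sll.ALU  WAW r3
c2: i2 xor.ALU  RAW+WAW r3
c3: i3&i4 ld.MEM;sub.ALU  dual
c4: i5 st.MEM  no-port MEM/BR
c5: i6 bne.BR  no-port BR/MEM
c6: i7&i8 st.MEM;and.ALU  dual
c7: i9 mul.MUL  tail

ISSUED = 6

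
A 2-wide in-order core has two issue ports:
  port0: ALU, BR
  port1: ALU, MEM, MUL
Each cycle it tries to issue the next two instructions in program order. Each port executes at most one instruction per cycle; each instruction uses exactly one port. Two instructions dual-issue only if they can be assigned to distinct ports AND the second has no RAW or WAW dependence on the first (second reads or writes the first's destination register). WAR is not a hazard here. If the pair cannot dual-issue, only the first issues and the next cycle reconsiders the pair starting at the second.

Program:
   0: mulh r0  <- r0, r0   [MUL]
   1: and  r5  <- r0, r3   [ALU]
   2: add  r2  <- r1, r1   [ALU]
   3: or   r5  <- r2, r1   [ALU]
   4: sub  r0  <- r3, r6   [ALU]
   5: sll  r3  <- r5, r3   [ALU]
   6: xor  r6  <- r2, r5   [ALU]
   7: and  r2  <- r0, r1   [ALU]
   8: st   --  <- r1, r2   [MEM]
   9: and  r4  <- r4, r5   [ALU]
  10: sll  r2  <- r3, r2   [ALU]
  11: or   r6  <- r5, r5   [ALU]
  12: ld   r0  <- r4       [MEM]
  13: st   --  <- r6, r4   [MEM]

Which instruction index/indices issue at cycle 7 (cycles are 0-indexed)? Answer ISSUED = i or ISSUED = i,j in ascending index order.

ISSUED = 12

[0] i0  mulh.MUL  -- RAW r0
[1] i1/i2  and.ALU/add.ALU  -- 2-wide
[2] i3/i4  or.ALU/sub.ALU  -- 2-wide
[3] i5/i6  sll.ALU/xor.ALU  -- 2-wide
[4] i7  and.ALU  -- RAW r2
[5] i8/i9  st.MEM/and.ALU  -- 2-wide
[6] i10/i11  sll.ALU/or.ALU  -- 2-wide
[7] i12  ld.MEM  -- no-port MEM/MEM
[8] i13  st.MEM  -- tail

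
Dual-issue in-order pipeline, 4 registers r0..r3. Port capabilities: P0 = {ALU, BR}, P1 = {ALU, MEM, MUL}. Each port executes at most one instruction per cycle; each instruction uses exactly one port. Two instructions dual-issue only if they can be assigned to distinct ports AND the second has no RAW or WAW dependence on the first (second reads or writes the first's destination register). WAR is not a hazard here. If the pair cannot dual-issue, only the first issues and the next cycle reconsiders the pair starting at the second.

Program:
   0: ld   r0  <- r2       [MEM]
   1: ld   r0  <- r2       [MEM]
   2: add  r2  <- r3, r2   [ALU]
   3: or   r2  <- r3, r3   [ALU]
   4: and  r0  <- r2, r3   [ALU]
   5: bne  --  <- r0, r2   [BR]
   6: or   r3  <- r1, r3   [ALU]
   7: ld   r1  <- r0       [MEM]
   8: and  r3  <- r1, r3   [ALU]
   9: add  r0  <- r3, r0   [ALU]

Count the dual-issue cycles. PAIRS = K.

0. ld @i0  | no-port MEM/MEM
1. ld add @i1+i2  | pair
2. or @i3  | RAW r2
3. and @i4  | RAW r0
4. bne or @i5+i6  | pair
5. ld @i7  | RAW r1
6. and @i8  | RAW r3
7. add @i9  | tail

PAIRS = 2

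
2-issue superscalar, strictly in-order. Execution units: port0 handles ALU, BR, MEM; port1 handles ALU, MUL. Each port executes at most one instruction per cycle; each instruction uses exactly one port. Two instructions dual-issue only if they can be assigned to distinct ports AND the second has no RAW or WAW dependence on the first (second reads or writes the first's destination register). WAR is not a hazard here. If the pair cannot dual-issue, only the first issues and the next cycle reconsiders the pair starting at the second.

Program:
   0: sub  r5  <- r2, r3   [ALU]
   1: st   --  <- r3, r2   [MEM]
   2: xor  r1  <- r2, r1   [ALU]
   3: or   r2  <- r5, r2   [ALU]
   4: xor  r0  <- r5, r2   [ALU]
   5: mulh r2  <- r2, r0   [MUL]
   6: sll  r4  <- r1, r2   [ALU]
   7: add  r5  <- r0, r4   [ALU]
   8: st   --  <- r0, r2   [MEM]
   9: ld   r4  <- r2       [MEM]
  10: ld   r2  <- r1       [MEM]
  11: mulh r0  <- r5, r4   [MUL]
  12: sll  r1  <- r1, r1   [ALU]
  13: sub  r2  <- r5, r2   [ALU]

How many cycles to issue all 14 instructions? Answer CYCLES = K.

[0] i0/i1  sub.ALU/st.MEM  -- 2-wide
[1] i2/i3  xor.ALU/or.ALU  -- 2-wide
[2] i4  xor.ALU  -- RAW r0
[3] i5  mulh.MUL  -- RAW r2
[4] i6  sll.ALU  -- RAW r4
[5] i7/i8  add.ALU/st.MEM  -- 2-wide
[6] i9  ld.MEM  -- no-port MEM/MEM
[7] i10/i11  ld.MEM/mulh.MUL  -- 2-wide
[8] i12/i13  sll.ALU/sub.ALU  -- 2-wide

CYCLES = 9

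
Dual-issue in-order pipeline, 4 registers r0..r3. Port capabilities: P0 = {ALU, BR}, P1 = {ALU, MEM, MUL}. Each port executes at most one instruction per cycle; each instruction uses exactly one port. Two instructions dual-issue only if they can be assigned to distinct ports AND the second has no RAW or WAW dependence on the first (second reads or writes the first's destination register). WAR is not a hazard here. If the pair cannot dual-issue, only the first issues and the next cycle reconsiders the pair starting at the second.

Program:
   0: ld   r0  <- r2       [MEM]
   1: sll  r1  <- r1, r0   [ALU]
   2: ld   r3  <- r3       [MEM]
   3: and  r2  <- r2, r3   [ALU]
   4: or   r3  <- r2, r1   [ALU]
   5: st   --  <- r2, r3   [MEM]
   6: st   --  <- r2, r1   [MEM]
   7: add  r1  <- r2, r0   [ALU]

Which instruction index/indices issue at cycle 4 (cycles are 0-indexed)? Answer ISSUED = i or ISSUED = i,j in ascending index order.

ISSUED = 5

#0 head=0: ld.MEM i0 RAW r0
#1 head=1: sll.ALU ld.MEM i1/i2 dual
#2 head=3: and.ALU i3 RAW r2
#3 head=4: or.ALU i4 RAW r3
#4 head=5: st.MEM i5 no-port MEM/MEM
#5 head=6: st.MEM add.ALU i6/i7 dual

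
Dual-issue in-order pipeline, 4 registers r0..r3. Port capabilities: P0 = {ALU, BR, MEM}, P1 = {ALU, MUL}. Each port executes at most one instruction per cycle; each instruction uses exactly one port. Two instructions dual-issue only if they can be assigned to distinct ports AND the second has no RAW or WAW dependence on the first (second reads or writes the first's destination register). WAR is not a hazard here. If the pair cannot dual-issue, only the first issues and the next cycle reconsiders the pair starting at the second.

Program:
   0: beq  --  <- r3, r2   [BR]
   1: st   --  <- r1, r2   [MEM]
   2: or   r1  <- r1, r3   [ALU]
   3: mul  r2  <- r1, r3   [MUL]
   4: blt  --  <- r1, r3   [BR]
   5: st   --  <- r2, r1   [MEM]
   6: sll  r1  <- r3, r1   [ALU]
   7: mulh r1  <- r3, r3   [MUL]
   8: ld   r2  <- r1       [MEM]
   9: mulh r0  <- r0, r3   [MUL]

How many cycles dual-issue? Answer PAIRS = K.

PAIRS = 4

t=0 i0:beq.BR ; no-port BR/MEM
t=1 i1&i2:st.MEM;or.ALU ; dual
t=2 i3&i4:mul.MUL;blt.BR ; dual
t=3 i5&i6:st.MEM;sll.ALU ; dual
t=4 i7:mulh.MUL ; RAW r1
t=5 i8&i9:ld.MEM;mulh.MUL ; dual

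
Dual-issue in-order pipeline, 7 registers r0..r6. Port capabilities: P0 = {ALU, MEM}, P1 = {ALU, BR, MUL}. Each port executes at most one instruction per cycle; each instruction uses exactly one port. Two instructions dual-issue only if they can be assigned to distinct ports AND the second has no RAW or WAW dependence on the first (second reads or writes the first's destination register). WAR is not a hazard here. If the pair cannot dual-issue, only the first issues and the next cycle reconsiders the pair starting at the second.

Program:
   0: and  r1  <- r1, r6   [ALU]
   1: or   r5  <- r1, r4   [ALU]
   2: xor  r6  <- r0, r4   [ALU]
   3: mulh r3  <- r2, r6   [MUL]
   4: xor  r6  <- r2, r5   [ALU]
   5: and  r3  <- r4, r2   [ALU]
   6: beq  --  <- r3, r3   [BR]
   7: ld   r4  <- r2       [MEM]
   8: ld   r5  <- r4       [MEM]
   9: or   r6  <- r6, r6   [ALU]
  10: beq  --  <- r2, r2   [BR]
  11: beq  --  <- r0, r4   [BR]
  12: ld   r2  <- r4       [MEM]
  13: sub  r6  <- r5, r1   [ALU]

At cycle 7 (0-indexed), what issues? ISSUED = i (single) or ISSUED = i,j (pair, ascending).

ISSUED = 11,12

c0: i0 and.ALU  RAW r1
c1: i1,i2 or.ALU xor.ALU  pair
c2: i3,i4 mulh.MUL xor.ALU  pair
c3: i5 and.ALU  RAW r3
c4: i6,i7 beq.BR ld.MEM  pair
c5: i8,i9 ld.MEM or.ALU  pair
c6: i10 beq.BR  no-port BR/BR
c7: i11,i12 beq.BR ld.MEM  pair
c8: i13 sub.ALU  tail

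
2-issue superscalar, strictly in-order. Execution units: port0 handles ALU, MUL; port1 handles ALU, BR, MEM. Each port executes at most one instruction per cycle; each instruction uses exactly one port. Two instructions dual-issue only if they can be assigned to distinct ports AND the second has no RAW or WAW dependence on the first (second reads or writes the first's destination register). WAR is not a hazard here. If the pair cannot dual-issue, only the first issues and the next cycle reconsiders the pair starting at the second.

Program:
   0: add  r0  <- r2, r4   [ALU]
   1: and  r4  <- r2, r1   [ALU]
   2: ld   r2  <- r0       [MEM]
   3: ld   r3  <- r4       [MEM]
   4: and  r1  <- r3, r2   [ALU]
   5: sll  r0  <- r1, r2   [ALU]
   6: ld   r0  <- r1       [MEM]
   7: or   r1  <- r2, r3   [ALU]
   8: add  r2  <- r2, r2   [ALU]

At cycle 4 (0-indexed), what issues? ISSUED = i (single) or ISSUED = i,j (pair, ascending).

#0 head=0: add.ALU+and.ALU i0/i1 pair
#1 head=2: ld.MEM i2 no-port MEM/MEM
#2 head=3: ld.MEM i3 RAW r3
#3 head=4: and.ALU i4 RAW r1
#4 head=5: sll.ALU i5 WAW r0
#5 head=6: ld.MEM+or.ALU i6/i7 pair
#6 head=8: add.ALU i8 tail

ISSUED = 5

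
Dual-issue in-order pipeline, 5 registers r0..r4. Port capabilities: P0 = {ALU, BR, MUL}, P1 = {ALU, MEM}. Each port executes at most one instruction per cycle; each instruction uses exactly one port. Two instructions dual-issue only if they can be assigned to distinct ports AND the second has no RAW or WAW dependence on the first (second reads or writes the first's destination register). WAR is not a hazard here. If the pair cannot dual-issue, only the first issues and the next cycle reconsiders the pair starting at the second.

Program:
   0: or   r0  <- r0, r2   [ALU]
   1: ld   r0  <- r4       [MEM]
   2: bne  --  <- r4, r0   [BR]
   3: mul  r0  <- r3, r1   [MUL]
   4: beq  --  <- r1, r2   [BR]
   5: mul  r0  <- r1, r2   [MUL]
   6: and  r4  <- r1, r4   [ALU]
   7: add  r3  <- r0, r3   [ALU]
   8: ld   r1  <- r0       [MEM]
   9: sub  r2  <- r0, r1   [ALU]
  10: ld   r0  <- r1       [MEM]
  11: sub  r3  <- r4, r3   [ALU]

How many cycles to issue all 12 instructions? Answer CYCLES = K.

CYCLES = 9

c0: i0 or.ALU  WAW r0
c1: i1 ld.MEM  RAW r0
c2: i2 bne.BR  no-port BR/MUL
c3: i3 mul.MUL  no-port MUL/BR
c4: i4 beq.BR  no-port BR/MUL
c5: i5&i6 mul.MUL+and.ALU  pair
c6: i7&i8 add.ALU+ld.MEM  pair
c7: i9&i10 sub.ALU+ld.MEM  pair
c8: i11 sub.ALU  tail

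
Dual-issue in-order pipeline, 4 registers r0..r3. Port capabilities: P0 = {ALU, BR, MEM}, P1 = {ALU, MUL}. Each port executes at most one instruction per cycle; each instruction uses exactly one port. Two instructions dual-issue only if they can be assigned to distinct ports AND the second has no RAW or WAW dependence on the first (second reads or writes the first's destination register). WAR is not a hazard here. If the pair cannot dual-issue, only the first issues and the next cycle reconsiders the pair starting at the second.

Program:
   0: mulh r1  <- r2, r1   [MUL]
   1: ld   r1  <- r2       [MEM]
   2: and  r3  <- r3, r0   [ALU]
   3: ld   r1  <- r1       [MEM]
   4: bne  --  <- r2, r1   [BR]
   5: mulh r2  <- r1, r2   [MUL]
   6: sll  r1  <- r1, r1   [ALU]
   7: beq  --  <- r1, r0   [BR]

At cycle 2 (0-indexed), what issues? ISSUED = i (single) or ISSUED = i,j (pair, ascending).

[0] i0  mulh.MUL  -- WAW r1
[1] i1/i2  ld.MEM;and.ALU  -- dual
[2] i3  ld.MEM  -- no-port MEM/BR
[3] i4/i5  bne.BR;mulh.MUL  -- dual
[4] i6  sll.ALU  -- RAW r1
[5] i7  beq.BR  -- tail

ISSUED = 3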